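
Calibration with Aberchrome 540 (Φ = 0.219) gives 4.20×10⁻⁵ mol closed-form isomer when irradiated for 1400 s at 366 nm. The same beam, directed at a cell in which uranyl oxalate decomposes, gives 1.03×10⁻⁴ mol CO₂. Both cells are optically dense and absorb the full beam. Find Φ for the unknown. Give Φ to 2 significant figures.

Photons absorbed by the actinometer: 4.20×10⁻⁵ / 0.219 = 1.918×10⁻⁴ mol.
Φ(unknown) = 1.03×10⁻⁴ / 1.918×10⁻⁴ = 0.54.

Φ = 0.54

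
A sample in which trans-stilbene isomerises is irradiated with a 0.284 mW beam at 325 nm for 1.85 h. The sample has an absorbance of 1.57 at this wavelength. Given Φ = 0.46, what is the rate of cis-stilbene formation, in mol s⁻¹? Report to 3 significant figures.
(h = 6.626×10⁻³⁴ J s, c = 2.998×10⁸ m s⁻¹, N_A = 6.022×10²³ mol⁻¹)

Photon energy at 325 nm: hc/λ = (6.626×10⁻³⁴)(2.998×10⁸)/(325×10⁻⁹) = 6.112×10⁻¹⁹ J.
Energy delivered: (0.284 mW)(6660 s) = 1.891 J.
Photons incident: 1.891 / 6.112×10⁻¹⁹ = 3.094×10¹⁸, i.e. 3.094×10¹⁸/6.022×10²³ = 5.138×10⁻⁶ mol.
Fraction absorbed: 1 − 10^(−1.57) = 0.9731.
Photons absorbed: 0.9731 × 5.138×10⁻⁶ = 5.000×10⁻⁶ mol.
Product formed: 0.46 × 5.000×10⁻⁶ = 2.300×10⁻⁶ mol.
Rate: 2.300×10⁻⁶ / 6660 s = 3.45×10⁻¹⁰ mol s⁻¹.

3.45×10⁻¹⁰ mol s⁻¹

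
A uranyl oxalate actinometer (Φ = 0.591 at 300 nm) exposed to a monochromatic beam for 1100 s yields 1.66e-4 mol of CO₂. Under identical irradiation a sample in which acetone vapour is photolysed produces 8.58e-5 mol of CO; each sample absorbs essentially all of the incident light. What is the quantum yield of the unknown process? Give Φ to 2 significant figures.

Photons absorbed by the actinometer: 1.66e-4 / 0.591 = 2.809e-4 mol.
Φ(unknown) = 8.58e-5 / 2.809e-4 = 0.31.

Φ = 0.31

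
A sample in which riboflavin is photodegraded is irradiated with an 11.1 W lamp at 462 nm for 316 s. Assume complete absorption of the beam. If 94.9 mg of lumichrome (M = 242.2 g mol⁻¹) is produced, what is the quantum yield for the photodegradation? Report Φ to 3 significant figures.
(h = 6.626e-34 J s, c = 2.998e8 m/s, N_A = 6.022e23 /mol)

Φ = 0.0289

Product: 94.9 mg / 242.2 g mol⁻¹ = 3.918e-4 mol.
Photon energy at 462 nm: hc/λ = (6.626e-34)(2.998e8)/(462e-9) = 4.300e-19 J.
Energy delivered: (11.1 W)(316 s) = 3508 J.
Photons incident: 3508 / 4.300e-19 = 8.158e21, i.e. 8.158e21/6.022e23 = 0.01355 mol.
Φ = 3.918e-4 mol / 0.01355 mol photons = 0.0289.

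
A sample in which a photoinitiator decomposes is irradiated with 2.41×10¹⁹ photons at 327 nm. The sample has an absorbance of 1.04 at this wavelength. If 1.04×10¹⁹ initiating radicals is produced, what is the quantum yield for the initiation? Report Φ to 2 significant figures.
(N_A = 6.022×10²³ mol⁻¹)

Product: 1.04×10¹⁹ / 6.022×10²³ = 1.727×10⁻⁵ mol.
Moles of photons: 2.41×10¹⁹ / 6.022×10²³ = 4.002×10⁻⁵ mol.
Fraction absorbed: 1 − 10^(−1.04) = 0.9088.
Photons absorbed: 0.9088 × 4.002×10⁻⁵ = 3.637×10⁻⁵ mol.
Φ = 1.727×10⁻⁵ mol / 3.637×10⁻⁵ mol photons = 0.47.

Φ = 0.47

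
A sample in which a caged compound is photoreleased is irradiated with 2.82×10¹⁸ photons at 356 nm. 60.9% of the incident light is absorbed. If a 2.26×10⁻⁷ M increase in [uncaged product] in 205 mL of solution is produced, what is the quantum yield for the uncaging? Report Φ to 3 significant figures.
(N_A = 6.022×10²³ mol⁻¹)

Product: (2.26×10⁻⁷ M)(0.205 L) = 4.633×10⁻⁸ mol.
Moles of photons: 2.82×10¹⁸ / 6.022×10²³ = 4.683×10⁻⁶ mol.
Photons absorbed: 0.609 × 4.683×10⁻⁶ = 2.852×10⁻⁶ mol.
Φ = 4.633×10⁻⁸ mol / 2.852×10⁻⁶ mol photons = 0.0162.

Φ = 0.0162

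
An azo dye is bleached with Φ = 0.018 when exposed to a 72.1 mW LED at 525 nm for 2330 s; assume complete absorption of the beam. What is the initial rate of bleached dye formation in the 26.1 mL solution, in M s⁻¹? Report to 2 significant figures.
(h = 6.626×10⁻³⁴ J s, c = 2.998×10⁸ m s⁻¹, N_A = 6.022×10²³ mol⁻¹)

Photon energy at 525 nm: hc/λ = (6.626×10⁻³⁴)(2.998×10⁸)/(525×10⁻⁹) = 3.784×10⁻¹⁹ J.
Energy delivered: (72.1 mW)(2330 s) = 168.0 J.
Photons incident: 168.0 / 3.784×10⁻¹⁹ = 4.440×10²⁰, i.e. 4.440×10²⁰/6.022×10²³ = 7.373×10⁻⁴ mol.
Product formed: 0.018 × 7.373×10⁻⁴ = 1.327×10⁻⁵ mol.
Rate: 1.327×10⁻⁵ mol / (2330 s × 0.0261 L) = 2.2×10⁻⁷ M s⁻¹.

2.2×10⁻⁷ M s⁻¹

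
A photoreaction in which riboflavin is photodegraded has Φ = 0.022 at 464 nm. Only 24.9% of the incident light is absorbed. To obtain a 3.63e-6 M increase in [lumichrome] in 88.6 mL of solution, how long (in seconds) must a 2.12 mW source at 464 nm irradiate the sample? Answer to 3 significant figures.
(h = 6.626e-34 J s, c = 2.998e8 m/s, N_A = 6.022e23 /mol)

t ≈ 7140 s

Product: (3.63e-6 M)(0.0886 L) = 3.216e-7 mol.
Photons that must be absorbed: 3.216e-7 / 0.022 = 1.462e-5 mol.
Incident photons needed: 1.462e-5 / 0.249 = 5.871e-5 mol.
Photon energy: hc/λ = 4.281e-19 J; per mole, 2.578e5 J mol⁻¹.
Energy required: 5.871e-5 × 2.578e5 = 15.14 J.
Time: 15.14 J / 0.00212 W = 7140 s.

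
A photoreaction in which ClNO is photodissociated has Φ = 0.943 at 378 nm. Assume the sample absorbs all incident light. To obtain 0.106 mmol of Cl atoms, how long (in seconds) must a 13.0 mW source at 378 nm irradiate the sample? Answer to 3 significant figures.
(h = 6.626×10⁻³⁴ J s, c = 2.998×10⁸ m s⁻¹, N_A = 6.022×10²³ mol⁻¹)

t ≈ 2740 s

Product: 0.106 mmol = 1.06×10⁻⁴ mol.
Photons that must be absorbed: 1.06×10⁻⁴ / 0.943 = 1.124×10⁻⁴ mol.
Photon energy: hc/λ = 5.255×10⁻¹⁹ J; per mole, 3.165×10⁵ J mol⁻¹.
Energy required: 1.124×10⁻⁴ × 3.165×10⁵ = 35.57 J.
Time: 35.57 J / 0.013 W = 2740 s.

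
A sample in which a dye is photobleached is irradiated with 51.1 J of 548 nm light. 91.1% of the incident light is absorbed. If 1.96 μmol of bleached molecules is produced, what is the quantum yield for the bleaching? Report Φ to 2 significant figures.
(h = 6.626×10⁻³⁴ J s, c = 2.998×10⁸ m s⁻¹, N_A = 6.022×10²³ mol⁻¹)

Product: 1.96 μmol = 1.96×10⁻⁶ mol.
Photon energy at 548 nm: hc/λ = (6.626×10⁻³⁴)(2.998×10⁸)/(548×10⁻⁹) = 3.625×10⁻¹⁹ J.
Photons incident: 51.1 / 3.625×10⁻¹⁹ = 1.410×10²⁰, i.e. 1.410×10²⁰/6.022×10²³ = 2.341×10⁻⁴ mol.
Photons absorbed: 0.911 × 2.341×10⁻⁴ = 2.133×10⁻⁴ mol.
Φ = 1.96×10⁻⁶ mol / 2.133×10⁻⁴ mol photons = 0.0092.

Φ = 0.0092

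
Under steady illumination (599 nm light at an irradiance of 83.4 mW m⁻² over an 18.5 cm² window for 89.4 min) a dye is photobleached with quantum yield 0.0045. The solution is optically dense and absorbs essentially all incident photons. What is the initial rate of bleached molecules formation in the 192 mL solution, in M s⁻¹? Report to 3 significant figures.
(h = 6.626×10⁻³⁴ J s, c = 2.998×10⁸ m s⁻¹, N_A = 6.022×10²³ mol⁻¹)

Photon energy at 599 nm: hc/λ = (6.626×10⁻³⁴)(2.998×10⁸)/(599×10⁻⁹) = 3.316×10⁻¹⁹ J.
Energy delivered: (83.4 mW m⁻²)(18.5×10⁻⁴ m²)(5364 s) = 0.8276 J.
Photons incident: 0.8276 / 3.316×10⁻¹⁹ = 2.496×10¹⁸, i.e. 2.496×10¹⁸/6.022×10²³ = 4.145×10⁻⁶ mol.
Product formed: 0.0045 × 4.145×10⁻⁶ = 1.865×10⁻⁸ mol.
Rate: 1.865×10⁻⁸ mol / (5364 s × 0.192 L) = 1.81×10⁻¹¹ M s⁻¹.

1.81×10⁻¹¹ M s⁻¹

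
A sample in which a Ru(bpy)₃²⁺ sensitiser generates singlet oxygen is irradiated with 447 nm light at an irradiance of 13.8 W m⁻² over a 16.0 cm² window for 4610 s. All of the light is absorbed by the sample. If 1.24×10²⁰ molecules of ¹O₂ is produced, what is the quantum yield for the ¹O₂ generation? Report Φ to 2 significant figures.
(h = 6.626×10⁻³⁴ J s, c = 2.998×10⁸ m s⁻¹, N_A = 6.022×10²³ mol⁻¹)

Product: 1.24×10²⁰ / 6.022×10²³ = 2.059×10⁻⁴ mol.
Photon energy at 447 nm: hc/λ = (6.626×10⁻³⁴)(2.998×10⁸)/(447×10⁻⁹) = 4.444×10⁻¹⁹ J.
Energy delivered: (13.8 W m⁻²)(16.0×10⁻⁴ m²)(4610 s) = 101.8 J.
Photons incident: 101.8 / 4.444×10⁻¹⁹ = 2.291×10²⁰, i.e. 2.291×10²⁰/6.022×10²³ = 3.804×10⁻⁴ mol.
Φ = 2.059×10⁻⁴ mol / 3.804×10⁻⁴ mol photons = 0.54.

Φ = 0.54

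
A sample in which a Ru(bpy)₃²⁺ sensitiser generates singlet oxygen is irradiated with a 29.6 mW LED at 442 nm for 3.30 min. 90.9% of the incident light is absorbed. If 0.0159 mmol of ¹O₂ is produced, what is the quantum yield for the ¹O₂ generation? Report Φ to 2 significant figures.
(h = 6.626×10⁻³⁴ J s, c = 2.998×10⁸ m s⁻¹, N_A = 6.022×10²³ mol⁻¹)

Product: 0.0159 mmol = 1.59×10⁻⁵ mol.
Photon energy at 442 nm: hc/λ = (6.626×10⁻³⁴)(2.998×10⁸)/(442×10⁻⁹) = 4.494×10⁻¹⁹ J.
Energy delivered: (29.6 mW)(198 s) = 5.861 J.
Photons incident: 5.861 / 4.494×10⁻¹⁹ = 1.304×10¹⁹, i.e. 1.304×10¹⁹/6.022×10²³ = 2.165×10⁻⁵ mol.
Photons absorbed: 0.909 × 2.165×10⁻⁵ = 1.968×10⁻⁵ mol.
Φ = 1.59×10⁻⁵ mol / 1.968×10⁻⁵ mol photons = 0.81.

Φ = 0.81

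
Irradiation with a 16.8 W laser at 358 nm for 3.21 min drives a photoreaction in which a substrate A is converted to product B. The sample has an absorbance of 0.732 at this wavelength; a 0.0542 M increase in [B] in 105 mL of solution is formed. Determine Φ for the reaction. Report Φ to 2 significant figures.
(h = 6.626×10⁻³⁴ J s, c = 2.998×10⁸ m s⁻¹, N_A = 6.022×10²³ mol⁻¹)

Product: (0.0542 M)(0.105 L) = 0.005691 mol.
Photon energy at 358 nm: hc/λ = (6.626×10⁻³⁴)(2.998×10⁸)/(358×10⁻⁹) = 5.549×10⁻¹⁹ J.
Energy delivered: (16.8 W)(192.6 s) = 3236 J.
Photons incident: 3236 / 5.549×10⁻¹⁹ = 5.832×10²¹, i.e. 5.832×10²¹/6.022×10²³ = 0.009684 mol.
Fraction absorbed: 1 − 10^(−0.732) = 0.8146.
Photons absorbed: 0.8146 × 0.009684 = 0.007889 mol.
Φ = 0.005691 mol / 0.007889 mol photons = 0.72.

Φ = 0.72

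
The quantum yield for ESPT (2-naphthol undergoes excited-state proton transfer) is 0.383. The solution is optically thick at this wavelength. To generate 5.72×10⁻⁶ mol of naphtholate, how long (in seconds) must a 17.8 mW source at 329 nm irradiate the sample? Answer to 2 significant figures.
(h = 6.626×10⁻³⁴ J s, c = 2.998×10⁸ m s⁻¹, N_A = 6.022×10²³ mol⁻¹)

t ≈ 310 s

Photons that must be absorbed: 5.72×10⁻⁶ / 0.383 = 1.493×10⁻⁵ mol.
Photon energy: hc/λ = 6.038×10⁻¹⁹ J; per mole, 3.636×10⁵ J mol⁻¹.
Energy required: 1.493×10⁻⁵ × 3.636×10⁵ = 5.429 J.
Time: 5.429 J / 0.0178 W = 310 s.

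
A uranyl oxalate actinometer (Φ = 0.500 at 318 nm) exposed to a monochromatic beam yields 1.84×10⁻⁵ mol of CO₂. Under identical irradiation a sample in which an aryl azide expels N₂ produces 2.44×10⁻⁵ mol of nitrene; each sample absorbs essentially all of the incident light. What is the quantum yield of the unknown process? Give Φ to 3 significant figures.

Photons absorbed by the actinometer: 1.84×10⁻⁵ / 0.500 = 3.680×10⁻⁵ mol.
Φ(unknown) = 2.44×10⁻⁵ / 3.680×10⁻⁵ = 0.663.

Φ = 0.663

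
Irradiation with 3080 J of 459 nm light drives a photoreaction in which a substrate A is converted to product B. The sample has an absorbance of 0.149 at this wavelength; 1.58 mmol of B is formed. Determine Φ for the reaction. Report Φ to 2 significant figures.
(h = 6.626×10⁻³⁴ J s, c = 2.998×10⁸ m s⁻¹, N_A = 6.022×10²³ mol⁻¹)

Product: 1.58 mmol = 0.00158 mol.
Photon energy at 459 nm: hc/λ = (6.626×10⁻³⁴)(2.998×10⁸)/(459×10⁻⁹) = 4.328×10⁻¹⁹ J.
Photons incident: 3080 / 4.328×10⁻¹⁹ = 7.116×10²¹, i.e. 7.116×10²¹/6.022×10²³ = 0.01182 mol.
Fraction absorbed: 1 − 10^(−0.149) = 0.2904.
Photons absorbed: 0.2904 × 0.01182 = 0.003433 mol.
Φ = 0.00158 mol / 0.003433 mol photons = 0.46.

Φ = 0.46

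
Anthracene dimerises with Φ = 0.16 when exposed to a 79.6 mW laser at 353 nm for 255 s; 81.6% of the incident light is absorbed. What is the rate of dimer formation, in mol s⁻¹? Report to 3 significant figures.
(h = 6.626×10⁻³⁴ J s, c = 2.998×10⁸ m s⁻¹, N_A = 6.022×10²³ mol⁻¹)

3.07×10⁻⁸ mol s⁻¹

Photon energy at 353 nm: hc/λ = (6.626×10⁻³⁴)(2.998×10⁸)/(353×10⁻⁹) = 5.627×10⁻¹⁹ J.
Energy delivered: (79.6 mW)(255 s) = 20.30 J.
Photons incident: 20.30 / 5.627×10⁻¹⁹ = 3.608×10¹⁹, i.e. 3.608×10¹⁹/6.022×10²³ = 5.991×10⁻⁵ mol.
Photons absorbed: 0.816 × 5.991×10⁻⁵ = 4.889×10⁻⁵ mol.
Product formed: 0.16 × 4.889×10⁻⁵ = 7.822×10⁻⁶ mol.
Rate: 7.822×10⁻⁶ / 255 s = 3.07×10⁻⁸ mol s⁻¹.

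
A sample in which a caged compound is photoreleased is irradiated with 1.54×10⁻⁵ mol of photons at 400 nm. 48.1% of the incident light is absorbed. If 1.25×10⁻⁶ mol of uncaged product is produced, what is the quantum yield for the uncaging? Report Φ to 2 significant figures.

Photons absorbed: 0.481 × 1.54×10⁻⁵ = 7.407×10⁻⁶ mol.
Φ = 1.25×10⁻⁶ mol / 7.407×10⁻⁶ mol photons = 0.17.

Φ = 0.17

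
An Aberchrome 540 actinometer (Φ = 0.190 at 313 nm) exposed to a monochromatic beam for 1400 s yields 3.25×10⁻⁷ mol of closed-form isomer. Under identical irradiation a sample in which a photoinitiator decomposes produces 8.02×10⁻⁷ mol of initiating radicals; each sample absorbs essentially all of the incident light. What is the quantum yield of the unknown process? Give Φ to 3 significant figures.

Φ = 0.469

Photons absorbed by the actinometer: 3.25×10⁻⁷ / 0.190 = 1.711×10⁻⁶ mol.
Φ(unknown) = 8.02×10⁻⁷ / 1.711×10⁻⁶ = 0.469.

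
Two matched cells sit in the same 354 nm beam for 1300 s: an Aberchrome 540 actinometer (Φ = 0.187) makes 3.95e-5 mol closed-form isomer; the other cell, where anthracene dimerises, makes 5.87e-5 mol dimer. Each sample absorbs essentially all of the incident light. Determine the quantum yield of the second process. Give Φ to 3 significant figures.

Φ = 0.278

Photons absorbed by the actinometer: 3.95e-5 / 0.187 = 2.112e-4 mol.
Φ(unknown) = 5.87e-5 / 2.112e-4 = 0.278.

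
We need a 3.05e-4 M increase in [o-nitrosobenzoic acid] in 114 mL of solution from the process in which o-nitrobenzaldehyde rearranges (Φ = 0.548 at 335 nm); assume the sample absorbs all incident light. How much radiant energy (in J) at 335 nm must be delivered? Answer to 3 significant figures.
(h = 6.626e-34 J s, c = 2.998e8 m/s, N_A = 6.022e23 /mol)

22.7 J

Product: (3.05e-4 M)(0.114 L) = 3.477e-5 mol.
Photons that must be absorbed: 3.477e-5 / 0.548 = 6.345e-5 mol.
Photon energy: hc/λ = 5.930e-19 J; per mole, 3.571e5 J mol⁻¹.
Energy required: 6.345e-5 × 3.571e5 = 22.7 J.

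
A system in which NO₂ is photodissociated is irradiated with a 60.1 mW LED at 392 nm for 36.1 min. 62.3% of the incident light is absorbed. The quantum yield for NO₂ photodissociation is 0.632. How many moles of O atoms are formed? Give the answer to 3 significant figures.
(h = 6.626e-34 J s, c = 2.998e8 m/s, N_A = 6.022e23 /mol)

Photon energy at 392 nm: hc/λ = (6.626e-34)(2.998e8)/(392e-9) = 5.068e-19 J.
Energy delivered: (60.1 mW)(2166 s) = 130.2 J.
Photons incident: 130.2 / 5.068e-19 = 2.569e20, i.e. 2.569e20/6.022e23 = 4.266e-4 mol.
Photons absorbed: 0.623 × 4.266e-4 = 2.658e-4 mol.
Product: Φ × n_abs = 0.632 × 2.658e-4 = 1.680e-4 mol.

1.68e-4 mol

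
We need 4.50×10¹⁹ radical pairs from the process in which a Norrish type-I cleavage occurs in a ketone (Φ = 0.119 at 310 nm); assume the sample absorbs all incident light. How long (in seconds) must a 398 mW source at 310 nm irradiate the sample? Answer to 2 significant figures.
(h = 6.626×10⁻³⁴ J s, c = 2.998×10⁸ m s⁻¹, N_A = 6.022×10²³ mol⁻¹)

t ≈ 610 s

Product: 4.50×10¹⁹ / 6.022×10²³ = 7.473×10⁻⁵ mol.
Photons that must be absorbed: 7.473×10⁻⁵ / 0.119 = 6.280×10⁻⁴ mol.
Photon energy: hc/λ = 6.408×10⁻¹⁹ J; per mole, 3.859×10⁵ J mol⁻¹.
Energy required: 6.280×10⁻⁴ × 3.859×10⁵ = 242.3 J.
Time: 242.3 J / 0.398 W = 610 s.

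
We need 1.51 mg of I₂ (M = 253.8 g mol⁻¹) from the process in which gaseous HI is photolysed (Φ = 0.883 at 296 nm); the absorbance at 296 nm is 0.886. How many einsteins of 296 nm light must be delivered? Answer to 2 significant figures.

7.7×10⁻⁶ einstein

Product: 1.51 mg / 253.8 g mol⁻¹ = 5.950×10⁻⁶ mol.
Photons that must be absorbed: 5.950×10⁻⁶ / 0.883 = 6.738×10⁻⁶ mol.
Fraction absorbed: 1 − 10^(−0.886) = 0.8700.
Incident photons needed: 6.738×10⁻⁶ / 0.8700 = 7.745×10⁻⁶ mol.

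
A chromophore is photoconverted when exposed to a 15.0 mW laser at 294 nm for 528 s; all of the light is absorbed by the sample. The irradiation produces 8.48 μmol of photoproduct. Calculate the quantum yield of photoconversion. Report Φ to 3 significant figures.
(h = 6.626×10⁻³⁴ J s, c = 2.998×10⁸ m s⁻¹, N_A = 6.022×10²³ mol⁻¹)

Product: 8.48 μmol = 8.48×10⁻⁶ mol.
Photon energy at 294 nm: hc/λ = (6.626×10⁻³⁴)(2.998×10⁸)/(294×10⁻⁹) = 6.757×10⁻¹⁹ J.
Energy delivered: (15.0 mW)(528 s) = 7.920 J.
Photons incident: 7.920 / 6.757×10⁻¹⁹ = 1.172×10¹⁹, i.e. 1.172×10¹⁹/6.022×10²³ = 1.946×10⁻⁵ mol.
Φ = 8.48×10⁻⁶ mol / 1.946×10⁻⁵ mol photons = 0.436.

Φ = 0.436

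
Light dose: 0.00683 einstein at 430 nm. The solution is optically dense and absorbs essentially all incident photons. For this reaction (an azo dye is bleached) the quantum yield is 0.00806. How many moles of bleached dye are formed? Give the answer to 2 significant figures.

Product: Φ × n_abs = 0.00806 × 0.00683 = 5.505×10⁻⁵ mol.

5.5×10⁻⁵ mol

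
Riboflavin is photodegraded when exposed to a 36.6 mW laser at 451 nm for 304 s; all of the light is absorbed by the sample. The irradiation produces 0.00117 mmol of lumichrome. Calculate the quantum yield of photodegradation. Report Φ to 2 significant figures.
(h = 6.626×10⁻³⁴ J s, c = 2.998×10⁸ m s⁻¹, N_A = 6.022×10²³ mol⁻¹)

Φ = 0.028

Product: 0.00117 mmol = 1.17×10⁻⁶ mol.
Photon energy at 451 nm: hc/λ = (6.626×10⁻³⁴)(2.998×10⁸)/(451×10⁻⁹) = 4.405×10⁻¹⁹ J.
Energy delivered: (36.6 mW)(304 s) = 11.13 J.
Photons incident: 11.13 / 4.405×10⁻¹⁹ = 2.527×10¹⁹, i.e. 2.527×10¹⁹/6.022×10²³ = 4.196×10⁻⁵ mol.
Φ = 1.17×10⁻⁶ mol / 4.196×10⁻⁵ mol photons = 0.028.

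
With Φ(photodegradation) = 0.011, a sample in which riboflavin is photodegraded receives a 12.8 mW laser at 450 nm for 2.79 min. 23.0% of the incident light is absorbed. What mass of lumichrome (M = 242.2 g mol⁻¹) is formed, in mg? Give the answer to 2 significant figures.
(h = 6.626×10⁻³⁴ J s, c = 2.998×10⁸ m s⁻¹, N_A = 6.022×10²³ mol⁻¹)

0.0049 mg

Photon energy at 450 nm: hc/λ = (6.626×10⁻³⁴)(2.998×10⁸)/(450×10⁻⁹) = 4.414×10⁻¹⁹ J.
Energy delivered: (12.8 mW)(167.4 s) = 2.143 J.
Photons incident: 2.143 / 4.414×10⁻¹⁹ = 4.855×10¹⁸, i.e. 4.855×10¹⁸/6.022×10²³ = 8.062×10⁻⁶ mol.
Photons absorbed: 0.230 × 8.062×10⁻⁶ = 1.854×10⁻⁶ mol.
Product: Φ × n_abs = 0.011 × 1.854×10⁻⁶ = 2.039×10⁻⁸ mol.
Mass: 2.039×10⁻⁸ × 242.2 = 4.938×10⁻⁶ g = 0.0049 mg.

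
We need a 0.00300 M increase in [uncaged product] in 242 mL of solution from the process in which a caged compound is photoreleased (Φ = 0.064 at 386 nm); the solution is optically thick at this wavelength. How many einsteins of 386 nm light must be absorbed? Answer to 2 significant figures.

Product: (0.00300 M)(0.242 L) = 7.260e-4 mol.
Photons that must be absorbed: 7.260e-4 / 0.064 = 0.01134 mol.

0.011 einstein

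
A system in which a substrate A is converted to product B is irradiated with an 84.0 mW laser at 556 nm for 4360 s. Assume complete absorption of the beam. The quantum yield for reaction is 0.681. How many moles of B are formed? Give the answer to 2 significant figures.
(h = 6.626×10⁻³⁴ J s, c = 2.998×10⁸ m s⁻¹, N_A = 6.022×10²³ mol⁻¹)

Photon energy at 556 nm: hc/λ = (6.626×10⁻³⁴)(2.998×10⁸)/(556×10⁻⁹) = 3.573×10⁻¹⁹ J.
Energy delivered: (84.0 mW)(4360 s) = 366.2 J.
Photons incident: 366.2 / 3.573×10⁻¹⁹ = 1.025×10²¹, i.e. 1.025×10²¹/6.022×10²³ = 0.001702 mol.
Product: Φ × n_abs = 0.681 × 0.001702 = 0.001159 mol.

0.0012 mol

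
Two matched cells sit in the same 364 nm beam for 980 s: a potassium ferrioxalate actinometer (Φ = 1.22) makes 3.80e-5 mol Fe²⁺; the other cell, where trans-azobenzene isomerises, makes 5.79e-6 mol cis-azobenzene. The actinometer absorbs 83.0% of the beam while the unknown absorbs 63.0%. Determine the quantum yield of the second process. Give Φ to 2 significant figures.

Φ = 0.24

Photons absorbed by the actinometer: 3.80e-5 / 1.22 = 3.115e-5 mol.
Incident flux: 3.115e-5 / 0.830 = 3.753e-5 einstein.
Absorbed by unknown: 0.630 × 3.753e-5 = 2.364e-5 mol.
Φ(unknown) = 5.79e-6 / 2.364e-5 = 0.24.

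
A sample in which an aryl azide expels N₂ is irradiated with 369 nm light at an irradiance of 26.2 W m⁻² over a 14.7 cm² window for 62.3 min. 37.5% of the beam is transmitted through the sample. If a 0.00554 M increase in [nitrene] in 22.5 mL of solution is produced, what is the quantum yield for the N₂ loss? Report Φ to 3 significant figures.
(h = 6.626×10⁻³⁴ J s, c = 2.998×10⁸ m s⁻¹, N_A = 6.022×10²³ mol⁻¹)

Product: (0.00554 M)(0.0225 L) = 1.247×10⁻⁴ mol.
Photon energy at 369 nm: hc/λ = (6.626×10⁻³⁴)(2.998×10⁸)/(369×10⁻⁹) = 5.383×10⁻¹⁹ J.
Energy delivered: (26.2 W m⁻²)(14.7×10⁻⁴ m²)(3738 s) = 144.0 J.
Photons incident: 144.0 / 5.383×10⁻¹⁹ = 2.675×10²⁰, i.e. 2.675×10²⁰/6.022×10²³ = 4.442×10⁻⁴ mol.
Fraction absorbed: 1 − 37.5/100 = 0.6250.
Photons absorbed: 0.6250 × 4.442×10⁻⁴ = 2.776×10⁻⁴ mol.
Φ = 1.247×10⁻⁴ mol / 2.776×10⁻⁴ mol photons = 0.449.

Φ = 0.449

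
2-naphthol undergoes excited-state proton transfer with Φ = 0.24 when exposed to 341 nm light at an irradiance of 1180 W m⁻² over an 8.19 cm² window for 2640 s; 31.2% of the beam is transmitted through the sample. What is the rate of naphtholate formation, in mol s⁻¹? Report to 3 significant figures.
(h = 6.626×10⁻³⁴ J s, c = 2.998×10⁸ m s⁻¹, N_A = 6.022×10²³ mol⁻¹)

4.55×10⁻⁷ mol s⁻¹

Photon energy at 341 nm: hc/λ = (6.626×10⁻³⁴)(2.998×10⁸)/(341×10⁻⁹) = 5.825×10⁻¹⁹ J.
Energy delivered: (1180 W m⁻²)(8.19×10⁻⁴ m²)(2640 s) = 2551 J.
Photons incident: 2551 / 5.825×10⁻¹⁹ = 4.379×10²¹, i.e. 4.379×10²¹/6.022×10²³ = 0.007272 mol.
Fraction absorbed: 1 − 31.2/100 = 0.6880.
Photons absorbed: 0.6880 × 0.007272 = 0.005003 mol.
Product formed: 0.24 × 0.005003 = 0.001201 mol.
Rate: 0.001201 / 2640 s = 4.55×10⁻⁷ mol s⁻¹.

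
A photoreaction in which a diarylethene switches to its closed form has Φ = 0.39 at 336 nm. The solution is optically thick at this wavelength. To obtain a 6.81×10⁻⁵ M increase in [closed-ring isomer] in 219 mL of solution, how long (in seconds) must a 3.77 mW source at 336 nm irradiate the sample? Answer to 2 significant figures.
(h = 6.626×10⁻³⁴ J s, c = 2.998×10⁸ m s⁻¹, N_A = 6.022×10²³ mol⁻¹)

t ≈ 3600 s

Product: (6.81×10⁻⁵ M)(0.219 L) = 1.491×10⁻⁵ mol.
Photons that must be absorbed: 1.491×10⁻⁵ / 0.39 = 3.823×10⁻⁵ mol.
Photon energy: hc/λ = 5.912×10⁻¹⁹ J; per mole, 3.560×10⁵ J mol⁻¹.
Energy required: 3.823×10⁻⁵ × 3.560×10⁵ = 13.61 J.
Time: 13.61 J / 0.00377 W = 3600 s.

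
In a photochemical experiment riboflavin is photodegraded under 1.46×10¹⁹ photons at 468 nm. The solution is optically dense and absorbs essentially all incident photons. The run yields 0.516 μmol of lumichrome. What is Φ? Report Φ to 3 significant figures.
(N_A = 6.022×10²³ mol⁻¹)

Product: 0.516 μmol = 5.16×10⁻⁷ mol.
Moles of photons: 1.46×10¹⁹ / 6.022×10²³ = 2.424×10⁻⁵ mol.
Φ = 5.16×10⁻⁷ mol / 2.424×10⁻⁵ mol photons = 0.0213.

Φ = 0.0213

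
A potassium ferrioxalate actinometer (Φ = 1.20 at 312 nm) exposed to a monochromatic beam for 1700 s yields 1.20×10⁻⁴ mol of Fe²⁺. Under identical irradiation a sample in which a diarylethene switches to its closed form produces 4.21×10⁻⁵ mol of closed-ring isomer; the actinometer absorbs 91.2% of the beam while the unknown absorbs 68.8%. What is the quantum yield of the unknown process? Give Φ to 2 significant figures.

Photons absorbed by the actinometer: 1.20×10⁻⁴ / 1.20 = 1.000×10⁻⁴ mol.
Incident flux: 1.000×10⁻⁴ / 0.912 = 1.096×10⁻⁴ einstein.
Absorbed by unknown: 0.688 × 1.096×10⁻⁴ = 7.540×10⁻⁵ mol.
Φ(unknown) = 4.21×10⁻⁵ / 7.540×10⁻⁵ = 0.56.

Φ = 0.56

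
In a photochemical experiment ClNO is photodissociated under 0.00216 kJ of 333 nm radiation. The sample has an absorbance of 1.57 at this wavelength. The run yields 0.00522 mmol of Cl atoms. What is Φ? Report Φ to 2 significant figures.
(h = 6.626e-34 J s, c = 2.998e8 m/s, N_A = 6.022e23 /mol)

Product: 0.00522 mmol = 5.22e-6 mol.
Photon energy at 333 nm: hc/λ = (6.626e-34)(2.998e8)/(333e-9) = 5.965e-19 J.
Incident energy: 0.00216 kJ = 2.16 J.
Photons incident: 2.16 / 5.965e-19 = 3.621e18, i.e. 3.621e18/6.022e23 = 6.013e-6 mol.
Fraction absorbed: 1 − 10^(−1.57) = 0.9731.
Photons absorbed: 0.9731 × 6.013e-6 = 5.851e-6 mol.
Φ = 5.22e-6 mol / 5.851e-6 mol photons = 0.89.

Φ = 0.89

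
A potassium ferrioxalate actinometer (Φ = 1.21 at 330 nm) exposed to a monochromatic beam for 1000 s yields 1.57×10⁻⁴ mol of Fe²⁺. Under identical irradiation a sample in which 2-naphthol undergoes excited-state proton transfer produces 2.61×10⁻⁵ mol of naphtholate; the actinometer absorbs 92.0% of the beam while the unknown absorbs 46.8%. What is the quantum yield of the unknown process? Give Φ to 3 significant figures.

Photons absorbed by the actinometer: 1.57×10⁻⁴ / 1.21 = 1.298×10⁻⁴ mol.
Incident flux: 1.298×10⁻⁴ / 0.920 = 1.411×10⁻⁴ einstein.
Absorbed by unknown: 0.468 × 1.411×10⁻⁴ = 6.603×10⁻⁵ mol.
Φ(unknown) = 2.61×10⁻⁵ / 6.603×10⁻⁵ = 0.395.

Φ = 0.395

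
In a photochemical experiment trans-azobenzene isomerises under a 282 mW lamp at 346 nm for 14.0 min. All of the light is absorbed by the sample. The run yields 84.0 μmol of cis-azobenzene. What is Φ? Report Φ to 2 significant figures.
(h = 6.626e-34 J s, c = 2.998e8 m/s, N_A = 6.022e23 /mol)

Product: 84.0 μmol = 8.40e-5 mol.
Photon energy at 346 nm: hc/λ = (6.626e-34)(2.998e8)/(346e-9) = 5.741e-19 J.
Energy delivered: (282 mW)(840 s) = 236.9 J.
Photons incident: 236.9 / 5.741e-19 = 4.126e20, i.e. 4.126e20/6.022e23 = 6.852e-4 mol.
Φ = 8.40e-5 mol / 6.852e-4 mol photons = 0.12.

Φ = 0.12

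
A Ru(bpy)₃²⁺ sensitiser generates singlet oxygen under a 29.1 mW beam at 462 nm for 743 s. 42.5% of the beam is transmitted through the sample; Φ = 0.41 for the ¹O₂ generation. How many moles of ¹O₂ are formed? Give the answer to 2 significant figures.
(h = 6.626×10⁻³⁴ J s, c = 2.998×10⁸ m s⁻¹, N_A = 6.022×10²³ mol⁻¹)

2.0×10⁻⁵ mol

Photon energy at 462 nm: hc/λ = (6.626×10⁻³⁴)(2.998×10⁸)/(462×10⁻⁹) = 4.300×10⁻¹⁹ J.
Energy delivered: (29.1 mW)(743 s) = 21.62 J.
Photons incident: 21.62 / 4.300×10⁻¹⁹ = 5.028×10¹⁹, i.e. 5.028×10¹⁹/6.022×10²³ = 8.349×10⁻⁵ mol.
Fraction absorbed: 1 − 42.5/100 = 0.5750.
Photons absorbed: 0.5750 × 8.349×10⁻⁵ = 4.801×10⁻⁵ mol.
Product: Φ × n_abs = 0.41 × 4.801×10⁻⁵ = 1.968×10⁻⁵ mol.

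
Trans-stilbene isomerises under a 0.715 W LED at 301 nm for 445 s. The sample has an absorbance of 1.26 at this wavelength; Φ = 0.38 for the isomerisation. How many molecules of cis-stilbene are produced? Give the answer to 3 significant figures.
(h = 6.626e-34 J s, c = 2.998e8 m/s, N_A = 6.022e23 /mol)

1.73e20 molecules

Photon energy at 301 nm: hc/λ = (6.626e-34)(2.998e8)/(301e-9) = 6.600e-19 J.
Energy delivered: (0.715 W)(445 s) = 318.2 J.
Photons incident: 318.2 / 6.600e-19 = 4.821e20, i.e. 4.821e20/6.022e23 = 8.006e-4 mol.
Fraction absorbed: 1 − 10^(−1.26) = 0.9450.
Photons absorbed: 0.9450 × 8.006e-4 = 7.566e-4 mol.
Product: Φ × n_abs = 0.38 × 7.566e-4 = 2.875e-4 mol.
As a count: 2.875e-4 × 6.022e23 = 1.73e20.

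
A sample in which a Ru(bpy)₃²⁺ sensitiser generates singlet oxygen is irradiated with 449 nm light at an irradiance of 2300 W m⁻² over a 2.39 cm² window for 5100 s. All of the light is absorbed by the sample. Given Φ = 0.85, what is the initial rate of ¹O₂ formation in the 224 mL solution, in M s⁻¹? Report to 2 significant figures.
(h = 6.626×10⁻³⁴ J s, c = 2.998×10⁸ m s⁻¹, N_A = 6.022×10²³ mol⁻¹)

Photon energy at 449 nm: hc/λ = (6.626×10⁻³⁴)(2.998×10⁸)/(449×10⁻⁹) = 4.424×10⁻¹⁹ J.
Energy delivered: (2300 W m⁻²)(2.39×10⁻⁴ m²)(5100 s) = 2803 J.
Photons incident: 2803 / 4.424×10⁻¹⁹ = 6.336×10²¹, i.e. 6.336×10²¹/6.022×10²³ = 0.01052 mol.
Product formed: 0.85 × 0.01052 = 0.008942 mol.
Rate: 0.008942 mol / (5100 s × 0.224 L) = 7.8×10⁻⁶ M s⁻¹.

7.8×10⁻⁶ M s⁻¹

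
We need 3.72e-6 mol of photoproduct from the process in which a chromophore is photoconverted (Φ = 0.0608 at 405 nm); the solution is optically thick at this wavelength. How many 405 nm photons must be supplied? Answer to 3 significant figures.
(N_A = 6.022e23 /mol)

3.68e19 photons

Photons that must be absorbed: 3.72e-6 / 0.0608 = 6.118e-5 mol.
Photon count: 6.118e-5 × 6.022e23 = 3.68e19.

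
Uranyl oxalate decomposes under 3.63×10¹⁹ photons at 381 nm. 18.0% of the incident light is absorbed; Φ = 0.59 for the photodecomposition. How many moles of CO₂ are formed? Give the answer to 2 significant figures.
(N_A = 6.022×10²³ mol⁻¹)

6.4×10⁻⁶ mol

Moles of photons: 3.63×10¹⁹ / 6.022×10²³ = 6.028×10⁻⁵ mol.
Photons absorbed: 0.180 × 6.028×10⁻⁵ = 1.085×10⁻⁵ mol.
Product: Φ × n_abs = 0.59 × 1.085×10⁻⁵ = 6.402×10⁻⁶ mol.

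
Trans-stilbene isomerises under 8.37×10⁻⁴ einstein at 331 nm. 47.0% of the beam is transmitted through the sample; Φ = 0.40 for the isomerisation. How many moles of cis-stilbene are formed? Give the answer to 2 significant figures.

Fraction absorbed: 1 − 47.0/100 = 0.5300.
Photons absorbed: 0.5300 × 8.37×10⁻⁴ = 4.436×10⁻⁴ mol.
Product: Φ × n_abs = 0.40 × 4.436×10⁻⁴ = 1.774×10⁻⁴ mol.

1.8×10⁻⁴ mol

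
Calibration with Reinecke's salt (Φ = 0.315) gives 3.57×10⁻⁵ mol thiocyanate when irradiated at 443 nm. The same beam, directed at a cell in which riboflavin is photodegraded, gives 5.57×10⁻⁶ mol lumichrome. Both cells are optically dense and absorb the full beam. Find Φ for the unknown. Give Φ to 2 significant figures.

Φ = 0.049

Photons absorbed by the actinometer: 3.57×10⁻⁵ / 0.315 = 1.133×10⁻⁴ mol.
Φ(unknown) = 5.57×10⁻⁶ / 1.133×10⁻⁴ = 0.049.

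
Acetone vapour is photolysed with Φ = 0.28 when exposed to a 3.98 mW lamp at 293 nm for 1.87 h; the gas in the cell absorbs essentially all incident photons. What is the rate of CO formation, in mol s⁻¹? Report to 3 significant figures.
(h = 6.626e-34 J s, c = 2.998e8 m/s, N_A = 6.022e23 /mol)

Photon energy at 293 nm: hc/λ = (6.626e-34)(2.998e8)/(293e-9) = 6.780e-19 J.
Energy delivered: (3.98 mW)(6732 s) = 26.79 J.
Photons incident: 26.79 / 6.780e-19 = 3.951e19, i.e. 3.951e19/6.022e23 = 6.561e-5 mol.
Product formed: 0.28 × 6.561e-5 = 1.837e-5 mol.
Rate: 1.837e-5 / 6732 s = 2.73e-9 mol s⁻¹.

2.73e-9 mol s⁻¹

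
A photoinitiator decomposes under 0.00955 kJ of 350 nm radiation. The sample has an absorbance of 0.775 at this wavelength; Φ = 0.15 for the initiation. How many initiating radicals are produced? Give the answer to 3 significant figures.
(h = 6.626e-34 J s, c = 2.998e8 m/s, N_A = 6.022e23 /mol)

2.10e18 initiating radicals

Photon energy at 350 nm: hc/λ = (6.626e-34)(2.998e8)/(350e-9) = 5.676e-19 J.
Incident energy: 0.00955 kJ = 9.55 J.
Photons incident: 9.55 / 5.676e-19 = 1.683e19, i.e. 1.683e19/6.022e23 = 2.795e-5 mol.
Fraction absorbed: 1 − 10^(−0.775) = 0.8321.
Photons absorbed: 0.8321 × 2.795e-5 = 2.326e-5 mol.
Product: Φ × n_abs = 0.15 × 2.326e-5 = 3.489e-6 mol.
As a count: 3.489e-6 × 6.022e23 = 2.10e18.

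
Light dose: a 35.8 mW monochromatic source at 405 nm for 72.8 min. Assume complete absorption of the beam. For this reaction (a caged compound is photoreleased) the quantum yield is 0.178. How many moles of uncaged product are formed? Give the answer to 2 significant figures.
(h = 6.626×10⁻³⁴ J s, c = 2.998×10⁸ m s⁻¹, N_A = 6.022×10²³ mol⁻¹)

Photon energy at 405 nm: hc/λ = (6.626×10⁻³⁴)(2.998×10⁸)/(405×10⁻⁹) = 4.905×10⁻¹⁹ J.
Energy delivered: (35.8 mW)(4368 s) = 156.4 J.
Photons incident: 156.4 / 4.905×10⁻¹⁹ = 3.189×10²⁰, i.e. 3.189×10²⁰/6.022×10²³ = 5.296×10⁻⁴ mol.
Product: Φ × n_abs = 0.178 × 5.296×10⁻⁴ = 9.427×10⁻⁵ mol.

9.4×10⁻⁵ mol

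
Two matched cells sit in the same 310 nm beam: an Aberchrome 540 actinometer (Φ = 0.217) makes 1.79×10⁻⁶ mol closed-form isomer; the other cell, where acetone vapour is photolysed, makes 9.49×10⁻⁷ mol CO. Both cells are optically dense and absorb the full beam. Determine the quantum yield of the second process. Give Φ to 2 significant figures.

Φ = 0.12

Photons absorbed by the actinometer: 1.79×10⁻⁶ / 0.217 = 8.249×10⁻⁶ mol.
Φ(unknown) = 9.49×10⁻⁷ / 8.249×10⁻⁶ = 0.12.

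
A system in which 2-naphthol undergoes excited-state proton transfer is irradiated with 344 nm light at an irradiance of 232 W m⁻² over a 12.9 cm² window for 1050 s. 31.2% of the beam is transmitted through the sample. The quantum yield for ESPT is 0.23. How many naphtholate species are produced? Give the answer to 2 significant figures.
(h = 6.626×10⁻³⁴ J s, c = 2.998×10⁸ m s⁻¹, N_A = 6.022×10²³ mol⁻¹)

Photon energy at 344 nm: hc/λ = (6.626×10⁻³⁴)(2.998×10⁸)/(344×10⁻⁹) = 5.775×10⁻¹⁹ J.
Energy delivered: (232 W m⁻²)(12.9×10⁻⁴ m²)(1050 s) = 314.2 J.
Photons incident: 314.2 / 5.775×10⁻¹⁹ = 5.441×10²⁰, i.e. 5.441×10²⁰/6.022×10²³ = 9.035×10⁻⁴ mol.
Fraction absorbed: 1 − 31.2/100 = 0.6880.
Photons absorbed: 0.6880 × 9.035×10⁻⁴ = 6.216×10⁻⁴ mol.
Product: Φ × n_abs = 0.23 × 6.216×10⁻⁴ = 1.430×10⁻⁴ mol.
As a count: 1.430×10⁻⁴ × 6.022×10²³ = 8.6×10¹⁹.

8.6×10¹⁹ species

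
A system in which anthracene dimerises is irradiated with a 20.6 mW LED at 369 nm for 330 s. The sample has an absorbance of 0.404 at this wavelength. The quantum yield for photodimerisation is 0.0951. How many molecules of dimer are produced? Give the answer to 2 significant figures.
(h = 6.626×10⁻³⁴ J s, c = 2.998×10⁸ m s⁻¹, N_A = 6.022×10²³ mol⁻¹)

Photon energy at 369 nm: hc/λ = (6.626×10⁻³⁴)(2.998×10⁸)/(369×10⁻⁹) = 5.383×10⁻¹⁹ J.
Energy delivered: (20.6 mW)(330 s) = 6.798 J.
Photons incident: 6.798 / 5.383×10⁻¹⁹ = 1.263×10¹⁹, i.e. 1.263×10¹⁹/6.022×10²³ = 2.097×10⁻⁵ mol.
Fraction absorbed: 1 − 10^(−0.404) = 0.6055.
Photons absorbed: 0.6055 × 2.097×10⁻⁵ = 1.270×10⁻⁵ mol.
Product: Φ × n_abs = 0.0951 × 1.270×10⁻⁵ = 1.208×10⁻⁶ mol.
As a count: 1.208×10⁻⁶ × 6.022×10²³ = 7.3×10¹⁷.

7.3×10¹⁷ molecules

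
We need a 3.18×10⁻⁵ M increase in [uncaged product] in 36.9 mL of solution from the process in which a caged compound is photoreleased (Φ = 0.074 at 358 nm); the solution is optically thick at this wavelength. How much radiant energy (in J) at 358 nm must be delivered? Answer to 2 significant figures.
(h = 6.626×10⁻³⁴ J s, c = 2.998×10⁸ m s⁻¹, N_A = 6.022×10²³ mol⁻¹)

Product: (3.18×10⁻⁵ M)(0.0369 L) = 1.173×10⁻⁶ mol.
Photons that must be absorbed: 1.173×10⁻⁶ / 0.074 = 1.585×10⁻⁵ mol.
Photon energy: hc/λ = 5.549×10⁻¹⁹ J; per mole, 3.342×10⁵ J mol⁻¹.
Energy required: 1.585×10⁻⁵ × 3.342×10⁵ = 5.3 J.

5.3 J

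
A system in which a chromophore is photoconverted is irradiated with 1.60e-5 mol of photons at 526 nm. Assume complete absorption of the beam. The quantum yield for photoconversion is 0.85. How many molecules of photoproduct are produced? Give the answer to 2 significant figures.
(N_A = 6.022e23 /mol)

Product: Φ × n_abs = 0.85 × 1.60e-5 = 1.360e-5 mol.
As a count: 1.360e-5 × 6.022e23 = 8.2e18.

8.2e18 molecules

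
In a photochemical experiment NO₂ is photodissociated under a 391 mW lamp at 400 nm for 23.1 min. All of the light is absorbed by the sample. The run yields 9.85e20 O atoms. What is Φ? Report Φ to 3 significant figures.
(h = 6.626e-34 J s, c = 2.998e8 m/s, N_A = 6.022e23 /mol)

Φ = 0.903

Product: 9.85e20 / 6.022e23 = 0.001636 mol.
Photon energy at 400 nm: hc/λ = (6.626e-34)(2.998e8)/(400e-9) = 4.966e-19 J.
Energy delivered: (391 mW)(1386 s) = 541.9 J.
Photons incident: 541.9 / 4.966e-19 = 1.091e21, i.e. 1.091e21/6.022e23 = 0.001812 mol.
Φ = 0.001636 mol / 0.001812 mol photons = 0.903.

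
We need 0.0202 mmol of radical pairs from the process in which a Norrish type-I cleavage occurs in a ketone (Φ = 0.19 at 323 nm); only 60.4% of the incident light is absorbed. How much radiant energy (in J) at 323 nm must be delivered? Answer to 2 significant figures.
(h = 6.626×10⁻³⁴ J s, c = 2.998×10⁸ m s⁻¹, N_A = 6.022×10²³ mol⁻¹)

Product: 0.0202 mmol = 2.02×10⁻⁵ mol.
Photons that must be absorbed: 2.02×10⁻⁵ / 0.19 = 1.063×10⁻⁴ mol.
Incident photons needed: 1.063×10⁻⁴ / 0.604 = 1.760×10⁻⁴ mol.
Photon energy: hc/λ = 6.150×10⁻¹⁹ J; per mole, 3.704×10⁵ J mol⁻¹.
Energy required: 1.760×10⁻⁴ × 3.704×10⁵ = 65 J.

65 J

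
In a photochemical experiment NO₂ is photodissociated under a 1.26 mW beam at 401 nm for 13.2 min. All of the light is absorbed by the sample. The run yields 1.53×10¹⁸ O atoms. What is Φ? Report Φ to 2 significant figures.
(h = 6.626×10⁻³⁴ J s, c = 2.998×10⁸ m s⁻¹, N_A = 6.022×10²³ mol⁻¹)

Product: 1.53×10¹⁸ / 6.022×10²³ = 2.541×10⁻⁶ mol.
Photon energy at 401 nm: hc/λ = (6.626×10⁻³⁴)(2.998×10⁸)/(401×10⁻⁹) = 4.954×10⁻¹⁹ J.
Energy delivered: (1.26 mW)(792 s) = 0.9979 J.
Photons incident: 0.9979 / 4.954×10⁻¹⁹ = 2.014×10¹⁸, i.e. 2.014×10¹⁸/6.022×10²³ = 3.344×10⁻⁶ mol.
Φ = 2.541×10⁻⁶ mol / 3.344×10⁻⁶ mol photons = 0.76.

Φ = 0.76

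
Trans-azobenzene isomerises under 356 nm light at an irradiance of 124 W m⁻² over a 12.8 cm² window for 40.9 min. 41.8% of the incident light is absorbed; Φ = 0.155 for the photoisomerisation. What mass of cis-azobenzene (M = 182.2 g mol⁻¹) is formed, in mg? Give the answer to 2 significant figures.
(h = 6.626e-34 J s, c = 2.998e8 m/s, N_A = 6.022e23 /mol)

14 mg

Photon energy at 356 nm: hc/λ = (6.626e-34)(2.998e8)/(356e-9) = 5.580e-19 J.
Energy delivered: (124 W m⁻²)(12.8e-4 m²)(2454 s) = 389.5 J.
Photons incident: 389.5 / 5.580e-19 = 6.980e20, i.e. 6.980e20/6.022e23 = 0.001159 mol.
Photons absorbed: 0.418 × 0.001159 = 4.845e-4 mol.
Product: Φ × n_abs = 0.155 × 4.845e-4 = 7.510e-5 mol.
Mass: 7.510e-5 × 182.2 = 0.01368 g = 14 mg.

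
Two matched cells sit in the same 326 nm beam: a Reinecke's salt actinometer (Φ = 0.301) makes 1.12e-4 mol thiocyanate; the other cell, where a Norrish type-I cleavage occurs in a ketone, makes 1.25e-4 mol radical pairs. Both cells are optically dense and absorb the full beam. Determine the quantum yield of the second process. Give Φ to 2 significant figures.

Photons absorbed by the actinometer: 1.12e-4 / 0.301 = 3.721e-4 mol.
Φ(unknown) = 1.25e-4 / 3.721e-4 = 0.34.

Φ = 0.34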